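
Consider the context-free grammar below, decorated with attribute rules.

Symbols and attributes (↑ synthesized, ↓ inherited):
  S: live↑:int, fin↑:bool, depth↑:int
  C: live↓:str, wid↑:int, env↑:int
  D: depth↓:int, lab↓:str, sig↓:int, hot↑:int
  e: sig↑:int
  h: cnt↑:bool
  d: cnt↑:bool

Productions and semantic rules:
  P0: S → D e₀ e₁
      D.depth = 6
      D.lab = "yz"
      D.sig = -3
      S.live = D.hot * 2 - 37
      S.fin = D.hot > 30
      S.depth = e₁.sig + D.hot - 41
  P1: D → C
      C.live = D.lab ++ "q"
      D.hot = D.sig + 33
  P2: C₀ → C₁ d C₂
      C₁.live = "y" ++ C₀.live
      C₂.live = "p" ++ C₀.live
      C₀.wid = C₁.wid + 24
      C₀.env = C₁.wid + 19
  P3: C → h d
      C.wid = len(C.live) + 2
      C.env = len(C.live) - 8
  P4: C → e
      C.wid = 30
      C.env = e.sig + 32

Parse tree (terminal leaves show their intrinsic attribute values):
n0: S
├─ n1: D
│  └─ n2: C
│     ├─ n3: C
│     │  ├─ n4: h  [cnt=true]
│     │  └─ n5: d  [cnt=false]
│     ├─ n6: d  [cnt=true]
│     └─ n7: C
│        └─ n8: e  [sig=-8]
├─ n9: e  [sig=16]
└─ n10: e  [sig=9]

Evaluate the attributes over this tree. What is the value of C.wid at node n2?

30

1. n1.depth = 6  [6]
2. n1.lab = "yz"  ["yz"]
3. n1.sig = -3  [-3]
4. n2.live = "yzq"  [D.lab ++ "q"]
5. n3.live = "yyzq"  ["y" ++ C₀.live]
6. n4.cnt = true  [terminal]
7. n5.cnt = false  [terminal]
8. n3.wid = 6  [len(C.live) + 2]
9. n3.env = -4  [len(C.live) - 8]
10. n6.cnt = true  [terminal]
11. n7.live = "pyzq"  ["p" ++ C₀.live]
12. n8.sig = -8  [terminal]
13. n7.wid = 30  [30]
14. n7.env = 24  [e.sig + 32]
15. n2.wid = 30  [C₁.wid + 24]
16. n2.env = 25  [C₁.wid + 19]
17. n1.hot = 30  [D.sig + 33]
18. n9.sig = 16  [terminal]
19. n10.sig = 9  [terminal]
20. n0.live = 23  [D.hot * 2 - 37]
21. n0.fin = false  [D.hot > 30]
22. n0.depth = -2  [e₁.sig + D.hot - 41]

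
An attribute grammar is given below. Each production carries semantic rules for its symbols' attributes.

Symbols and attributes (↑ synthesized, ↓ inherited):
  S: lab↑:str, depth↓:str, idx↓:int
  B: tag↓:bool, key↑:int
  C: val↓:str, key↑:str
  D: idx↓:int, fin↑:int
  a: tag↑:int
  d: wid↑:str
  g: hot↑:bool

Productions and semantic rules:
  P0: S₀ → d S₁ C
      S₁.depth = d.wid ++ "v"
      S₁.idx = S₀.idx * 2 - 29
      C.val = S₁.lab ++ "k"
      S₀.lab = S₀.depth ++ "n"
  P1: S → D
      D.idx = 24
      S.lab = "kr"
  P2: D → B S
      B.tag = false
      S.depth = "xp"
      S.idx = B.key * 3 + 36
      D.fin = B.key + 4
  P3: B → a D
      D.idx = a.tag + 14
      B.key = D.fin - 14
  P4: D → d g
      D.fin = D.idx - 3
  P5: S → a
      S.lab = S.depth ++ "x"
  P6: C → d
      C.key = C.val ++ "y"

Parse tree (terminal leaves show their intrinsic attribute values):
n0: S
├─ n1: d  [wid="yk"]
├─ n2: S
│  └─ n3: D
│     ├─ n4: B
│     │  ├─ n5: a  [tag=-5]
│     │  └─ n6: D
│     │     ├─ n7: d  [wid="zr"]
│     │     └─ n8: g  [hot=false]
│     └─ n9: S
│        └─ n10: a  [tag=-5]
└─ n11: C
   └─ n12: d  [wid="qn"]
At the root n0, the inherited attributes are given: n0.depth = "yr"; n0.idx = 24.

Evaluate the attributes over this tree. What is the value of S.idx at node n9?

12

1. n0.depth = "yr"  [given at root]
2. n0.idx = 24  [given at root]
3. n1.wid = "yk"  [terminal]
4. n2.depth = "ykv"  [d.wid ++ "v"]
5. n2.idx = 19  [S₀.idx * 2 - 29]
6. n3.idx = 24  [24]
7. n4.tag = false  [false]
8. n5.tag = -5  [terminal]
9. n6.idx = 9  [a.tag + 14]
10. n7.wid = "zr"  [terminal]
11. n8.hot = false  [terminal]
12. n6.fin = 6  [D.idx - 3]
13. n4.key = -8  [D.fin - 14]
14. n9.depth = "xp"  ["xp"]
15. n9.idx = 12  [B.key * 3 + 36]
16. n10.tag = -5  [terminal]
17. n9.lab = "xpx"  [S.depth ++ "x"]
18. n3.fin = -4  [B.key + 4]
19. n2.lab = "kr"  ["kr"]
20. n11.val = "krk"  [S₁.lab ++ "k"]
21. n12.wid = "qn"  [terminal]
22. n11.key = "krky"  [C.val ++ "y"]
23. n0.lab = "yrn"  [S₀.depth ++ "n"]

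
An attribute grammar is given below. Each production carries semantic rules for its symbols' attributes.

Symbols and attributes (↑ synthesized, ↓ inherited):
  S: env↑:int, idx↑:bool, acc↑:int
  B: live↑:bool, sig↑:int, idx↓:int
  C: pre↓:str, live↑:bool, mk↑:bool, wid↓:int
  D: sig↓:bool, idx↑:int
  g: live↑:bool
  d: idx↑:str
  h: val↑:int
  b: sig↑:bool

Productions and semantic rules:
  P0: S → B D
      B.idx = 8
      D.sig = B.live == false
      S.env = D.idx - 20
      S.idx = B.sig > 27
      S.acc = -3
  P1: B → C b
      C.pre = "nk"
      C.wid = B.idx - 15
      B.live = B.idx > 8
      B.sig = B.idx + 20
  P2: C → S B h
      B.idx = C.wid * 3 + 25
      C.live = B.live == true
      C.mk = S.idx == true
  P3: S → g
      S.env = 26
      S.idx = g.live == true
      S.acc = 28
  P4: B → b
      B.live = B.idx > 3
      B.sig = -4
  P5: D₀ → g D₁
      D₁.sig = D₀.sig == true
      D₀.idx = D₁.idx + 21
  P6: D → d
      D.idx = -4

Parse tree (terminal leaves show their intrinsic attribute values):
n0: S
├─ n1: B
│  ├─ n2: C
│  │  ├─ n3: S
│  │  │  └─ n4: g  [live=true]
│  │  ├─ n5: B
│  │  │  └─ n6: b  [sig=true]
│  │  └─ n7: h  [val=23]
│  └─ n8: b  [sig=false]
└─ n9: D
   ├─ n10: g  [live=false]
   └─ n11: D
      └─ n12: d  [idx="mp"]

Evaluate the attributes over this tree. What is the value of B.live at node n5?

true

1. n1.idx = 8  [8]
2. n2.pre = "nk"  ["nk"]
3. n2.wid = -7  [B.idx - 15]
4. n4.live = true  [terminal]
5. n3.env = 26  [26]
6. n3.idx = true  [g.live == true]
7. n3.acc = 28  [28]
8. n5.idx = 4  [C.wid * 3 + 25]
9. n6.sig = true  [terminal]
10. n5.live = true  [B.idx > 3]
11. n5.sig = -4  [-4]
12. n7.val = 23  [terminal]
13. n2.live = true  [B.live == true]
14. n2.mk = true  [S.idx == true]
15. n8.sig = false  [terminal]
16. n1.live = false  [B.idx > 8]
17. n1.sig = 28  [B.idx + 20]
18. n9.sig = true  [B.live == false]
19. n10.live = false  [terminal]
20. n11.sig = true  [D₀.sig == true]
21. n12.idx = "mp"  [terminal]
22. n11.idx = -4  [-4]
23. n9.idx = 17  [D₁.idx + 21]
24. n0.env = -3  [D.idx - 20]
25. n0.idx = true  [B.sig > 27]
26. n0.acc = -3  [-3]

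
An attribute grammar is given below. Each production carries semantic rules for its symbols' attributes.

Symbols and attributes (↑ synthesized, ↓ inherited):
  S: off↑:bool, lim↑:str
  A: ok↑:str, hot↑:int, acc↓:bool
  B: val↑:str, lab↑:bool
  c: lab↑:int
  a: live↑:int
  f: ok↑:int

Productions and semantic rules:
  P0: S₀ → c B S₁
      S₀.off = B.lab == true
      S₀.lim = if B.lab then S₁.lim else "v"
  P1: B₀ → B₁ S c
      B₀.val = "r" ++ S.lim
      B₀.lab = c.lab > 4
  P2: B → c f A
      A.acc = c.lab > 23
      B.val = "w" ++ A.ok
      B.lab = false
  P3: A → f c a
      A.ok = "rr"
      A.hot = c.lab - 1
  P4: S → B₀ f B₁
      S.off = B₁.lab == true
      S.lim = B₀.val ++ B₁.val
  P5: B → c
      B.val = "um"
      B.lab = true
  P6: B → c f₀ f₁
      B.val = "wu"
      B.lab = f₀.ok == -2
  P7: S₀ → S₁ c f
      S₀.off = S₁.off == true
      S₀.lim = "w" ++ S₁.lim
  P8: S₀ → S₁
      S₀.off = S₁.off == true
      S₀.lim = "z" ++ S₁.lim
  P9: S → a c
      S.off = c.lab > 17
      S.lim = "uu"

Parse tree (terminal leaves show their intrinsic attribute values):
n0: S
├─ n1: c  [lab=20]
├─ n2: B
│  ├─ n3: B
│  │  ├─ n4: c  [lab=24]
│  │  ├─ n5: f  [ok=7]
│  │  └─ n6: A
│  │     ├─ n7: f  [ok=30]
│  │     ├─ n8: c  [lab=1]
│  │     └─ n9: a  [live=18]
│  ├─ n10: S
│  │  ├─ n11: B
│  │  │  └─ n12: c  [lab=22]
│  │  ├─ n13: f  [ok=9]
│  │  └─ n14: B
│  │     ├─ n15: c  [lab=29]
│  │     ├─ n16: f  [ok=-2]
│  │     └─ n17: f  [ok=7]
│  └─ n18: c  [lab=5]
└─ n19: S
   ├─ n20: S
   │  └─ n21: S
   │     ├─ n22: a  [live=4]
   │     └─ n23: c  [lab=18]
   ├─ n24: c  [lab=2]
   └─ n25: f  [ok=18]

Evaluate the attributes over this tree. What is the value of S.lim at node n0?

"wzuu"

1. n1.lab = 20  [terminal]
2. n4.lab = 24  [terminal]
3. n5.ok = 7  [terminal]
4. n6.acc = true  [c.lab > 23]
5. n7.ok = 30  [terminal]
6. n8.lab = 1  [terminal]
7. n9.live = 18  [terminal]
8. n6.ok = "rr"  ["rr"]
9. n6.hot = 0  [c.lab - 1]
10. n3.val = "wrr"  ["w" ++ A.ok]
11. n3.lab = false  [false]
12. n12.lab = 22  [terminal]
13. n11.val = "um"  ["um"]
14. n11.lab = true  [true]
15. n13.ok = 9  [terminal]
16. n15.lab = 29  [terminal]
17. n16.ok = -2  [terminal]
18. n17.ok = 7  [terminal]
19. n14.val = "wu"  ["wu"]
20. n14.lab = true  [f₀.ok == -2]
21. n10.off = true  [B₁.lab == true]
22. n10.lim = "umwu"  [B₀.val ++ B₁.val]
23. n18.lab = 5  [terminal]
24. n2.val = "rumwu"  ["r" ++ S.lim]
25. n2.lab = true  [c.lab > 4]
26. n22.live = 4  [terminal]
27. n23.lab = 18  [terminal]
28. n21.off = true  [c.lab > 17]
29. n21.lim = "uu"  ["uu"]
30. n20.off = true  [S₁.off == true]
31. n20.lim = "zuu"  ["z" ++ S₁.lim]
32. n24.lab = 2  [terminal]
33. n25.ok = 18  [terminal]
34. n19.off = true  [S₁.off == true]
35. n19.lim = "wzuu"  ["w" ++ S₁.lim]
36. n0.off = true  [B.lab == true]
37. n0.lim = "wzuu"  [if B.lab then S₁.lim else "v"]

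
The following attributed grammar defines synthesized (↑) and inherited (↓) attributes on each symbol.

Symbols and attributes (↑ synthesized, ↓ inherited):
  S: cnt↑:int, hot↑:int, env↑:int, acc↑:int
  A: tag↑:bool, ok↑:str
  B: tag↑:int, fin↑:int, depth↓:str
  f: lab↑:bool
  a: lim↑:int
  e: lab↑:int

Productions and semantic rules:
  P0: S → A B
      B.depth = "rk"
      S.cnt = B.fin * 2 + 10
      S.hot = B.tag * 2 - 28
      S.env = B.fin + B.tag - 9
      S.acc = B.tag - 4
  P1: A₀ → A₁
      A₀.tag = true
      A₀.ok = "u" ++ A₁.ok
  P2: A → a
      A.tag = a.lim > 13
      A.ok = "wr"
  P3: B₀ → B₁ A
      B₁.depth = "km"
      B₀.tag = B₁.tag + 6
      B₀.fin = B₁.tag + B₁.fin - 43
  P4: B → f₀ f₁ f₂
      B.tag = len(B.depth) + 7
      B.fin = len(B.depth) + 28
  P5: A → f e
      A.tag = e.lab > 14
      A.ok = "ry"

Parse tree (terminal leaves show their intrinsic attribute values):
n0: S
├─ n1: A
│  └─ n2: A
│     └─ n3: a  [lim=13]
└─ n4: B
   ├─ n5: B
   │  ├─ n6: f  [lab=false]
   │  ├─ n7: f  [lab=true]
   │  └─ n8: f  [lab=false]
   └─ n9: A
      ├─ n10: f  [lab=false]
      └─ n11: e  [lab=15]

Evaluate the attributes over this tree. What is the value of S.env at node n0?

1. n3.lim = 13  [terminal]
2. n2.tag = false  [a.lim > 13]
3. n2.ok = "wr"  ["wr"]
4. n1.tag = true  [true]
5. n1.ok = "uwr"  ["u" ++ A₁.ok]
6. n4.depth = "rk"  ["rk"]
7. n5.depth = "km"  ["km"]
8. n6.lab = false  [terminal]
9. n7.lab = true  [terminal]
10. n8.lab = false  [terminal]
11. n5.tag = 9  [len(B.depth) + 7]
12. n5.fin = 30  [len(B.depth) + 28]
13. n10.lab = false  [terminal]
14. n11.lab = 15  [terminal]
15. n9.tag = true  [e.lab > 14]
16. n9.ok = "ry"  ["ry"]
17. n4.tag = 15  [B₁.tag + 6]
18. n4.fin = -4  [B₁.tag + B₁.fin - 43]
19. n0.cnt = 2  [B.fin * 2 + 10]
20. n0.hot = 2  [B.tag * 2 - 28]
21. n0.env = 2  [B.fin + B.tag - 9]
22. n0.acc = 11  [B.tag - 4]

2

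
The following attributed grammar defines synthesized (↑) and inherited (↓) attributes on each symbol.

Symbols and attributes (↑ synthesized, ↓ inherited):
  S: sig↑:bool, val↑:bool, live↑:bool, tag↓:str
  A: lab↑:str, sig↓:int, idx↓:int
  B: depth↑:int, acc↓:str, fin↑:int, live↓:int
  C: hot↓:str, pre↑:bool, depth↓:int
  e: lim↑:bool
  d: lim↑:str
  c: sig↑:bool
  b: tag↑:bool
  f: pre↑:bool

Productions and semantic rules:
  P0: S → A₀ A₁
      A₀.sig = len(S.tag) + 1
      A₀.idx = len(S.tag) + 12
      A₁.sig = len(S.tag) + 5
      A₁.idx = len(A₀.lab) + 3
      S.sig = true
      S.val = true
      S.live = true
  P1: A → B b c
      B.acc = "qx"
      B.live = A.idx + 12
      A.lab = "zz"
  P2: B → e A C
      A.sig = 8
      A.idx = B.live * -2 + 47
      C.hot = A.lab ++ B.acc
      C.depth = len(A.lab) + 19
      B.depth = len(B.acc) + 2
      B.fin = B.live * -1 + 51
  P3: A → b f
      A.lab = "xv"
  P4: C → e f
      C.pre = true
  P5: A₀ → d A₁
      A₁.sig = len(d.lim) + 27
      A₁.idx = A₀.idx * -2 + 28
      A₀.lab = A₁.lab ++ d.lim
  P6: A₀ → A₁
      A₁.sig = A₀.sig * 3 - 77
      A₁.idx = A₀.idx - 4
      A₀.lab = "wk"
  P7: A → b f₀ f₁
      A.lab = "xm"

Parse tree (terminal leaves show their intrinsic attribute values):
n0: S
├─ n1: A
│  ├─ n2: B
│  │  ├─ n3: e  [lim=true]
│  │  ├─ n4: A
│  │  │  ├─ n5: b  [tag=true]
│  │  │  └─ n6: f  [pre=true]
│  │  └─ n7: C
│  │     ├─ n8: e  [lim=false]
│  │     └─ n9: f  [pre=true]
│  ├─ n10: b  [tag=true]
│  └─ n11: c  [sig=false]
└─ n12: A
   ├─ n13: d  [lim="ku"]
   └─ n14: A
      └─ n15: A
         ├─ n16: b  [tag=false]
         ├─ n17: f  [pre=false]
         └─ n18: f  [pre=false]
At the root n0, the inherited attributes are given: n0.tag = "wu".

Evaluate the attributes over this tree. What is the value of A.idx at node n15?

14

1. n0.tag = "wu"  [given at root]
2. n1.sig = 3  [len(S.tag) + 1]
3. n1.idx = 14  [len(S.tag) + 12]
4. n2.acc = "qx"  ["qx"]
5. n2.live = 26  [A.idx + 12]
6. n3.lim = true  [terminal]
7. n4.sig = 8  [8]
8. n4.idx = -5  [B.live * -2 + 47]
9. n5.tag = true  [terminal]
10. n6.pre = true  [terminal]
11. n4.lab = "xv"  ["xv"]
12. n7.hot = "xvqx"  [A.lab ++ B.acc]
13. n7.depth = 21  [len(A.lab) + 19]
14. n8.lim = false  [terminal]
15. n9.pre = true  [terminal]
16. n7.pre = true  [true]
17. n2.depth = 4  [len(B.acc) + 2]
18. n2.fin = 25  [B.live * -1 + 51]
19. n10.tag = true  [terminal]
20. n11.sig = false  [terminal]
21. n1.lab = "zz"  ["zz"]
22. n12.sig = 7  [len(S.tag) + 5]
23. n12.idx = 5  [len(A₀.lab) + 3]
24. n13.lim = "ku"  [terminal]
25. n14.sig = 29  [len(d.lim) + 27]
26. n14.idx = 18  [A₀.idx * -2 + 28]
27. n15.sig = 10  [A₀.sig * 3 - 77]
28. n15.idx = 14  [A₀.idx - 4]
29. n16.tag = false  [terminal]
30. n17.pre = false  [terminal]
31. n18.pre = false  [terminal]
32. n15.lab = "xm"  ["xm"]
33. n14.lab = "wk"  ["wk"]
34. n12.lab = "wkku"  [A₁.lab ++ d.lim]
35. n0.sig = true  [true]
36. n0.val = true  [true]
37. n0.live = true  [true]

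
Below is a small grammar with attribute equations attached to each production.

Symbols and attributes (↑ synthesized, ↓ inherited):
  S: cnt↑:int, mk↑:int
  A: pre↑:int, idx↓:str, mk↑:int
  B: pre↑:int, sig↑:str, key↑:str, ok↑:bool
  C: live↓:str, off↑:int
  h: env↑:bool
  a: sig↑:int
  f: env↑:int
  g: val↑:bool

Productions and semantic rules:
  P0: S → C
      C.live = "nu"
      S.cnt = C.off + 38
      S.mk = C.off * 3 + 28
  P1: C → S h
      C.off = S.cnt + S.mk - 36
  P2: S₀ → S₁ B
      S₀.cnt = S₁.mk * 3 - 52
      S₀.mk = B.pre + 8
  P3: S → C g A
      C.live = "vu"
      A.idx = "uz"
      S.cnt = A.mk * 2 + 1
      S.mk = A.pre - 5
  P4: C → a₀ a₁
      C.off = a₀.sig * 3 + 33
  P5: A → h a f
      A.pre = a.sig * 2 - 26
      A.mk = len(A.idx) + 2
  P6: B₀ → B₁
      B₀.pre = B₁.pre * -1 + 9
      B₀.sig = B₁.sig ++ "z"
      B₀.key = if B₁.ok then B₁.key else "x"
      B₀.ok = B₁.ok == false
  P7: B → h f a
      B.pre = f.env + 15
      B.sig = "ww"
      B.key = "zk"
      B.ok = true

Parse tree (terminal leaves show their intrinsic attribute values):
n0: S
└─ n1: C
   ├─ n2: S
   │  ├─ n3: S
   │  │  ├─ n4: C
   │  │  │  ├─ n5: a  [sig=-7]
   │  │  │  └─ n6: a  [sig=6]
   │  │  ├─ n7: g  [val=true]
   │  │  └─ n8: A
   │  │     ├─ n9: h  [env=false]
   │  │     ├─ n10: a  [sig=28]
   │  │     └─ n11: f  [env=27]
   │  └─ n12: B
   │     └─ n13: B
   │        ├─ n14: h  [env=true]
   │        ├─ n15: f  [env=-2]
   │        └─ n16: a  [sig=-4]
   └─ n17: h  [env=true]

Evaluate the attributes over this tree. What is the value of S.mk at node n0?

1. n1.live = "nu"  ["nu"]
2. n4.live = "vu"  ["vu"]
3. n5.sig = -7  [terminal]
4. n6.sig = 6  [terminal]
5. n4.off = 12  [a₀.sig * 3 + 33]
6. n7.val = true  [terminal]
7. n8.idx = "uz"  ["uz"]
8. n9.env = false  [terminal]
9. n10.sig = 28  [terminal]
10. n11.env = 27  [terminal]
11. n8.pre = 30  [a.sig * 2 - 26]
12. n8.mk = 4  [len(A.idx) + 2]
13. n3.cnt = 9  [A.mk * 2 + 1]
14. n3.mk = 25  [A.pre - 5]
15. n14.env = true  [terminal]
16. n15.env = -2  [terminal]
17. n16.sig = -4  [terminal]
18. n13.pre = 13  [f.env + 15]
19. n13.sig = "ww"  ["ww"]
20. n13.key = "zk"  ["zk"]
21. n13.ok = true  [true]
22. n12.pre = -4  [B₁.pre * -1 + 9]
23. n12.sig = "wwz"  [B₁.sig ++ "z"]
24. n12.key = "zk"  [if B₁.ok then B₁.key else "x"]
25. n12.ok = false  [B₁.ok == false]
26. n2.cnt = 23  [S₁.mk * 3 - 52]
27. n2.mk = 4  [B.pre + 8]
28. n17.env = true  [terminal]
29. n1.off = -9  [S.cnt + S.mk - 36]
30. n0.cnt = 29  [C.off + 38]
31. n0.mk = 1  [C.off * 3 + 28]

1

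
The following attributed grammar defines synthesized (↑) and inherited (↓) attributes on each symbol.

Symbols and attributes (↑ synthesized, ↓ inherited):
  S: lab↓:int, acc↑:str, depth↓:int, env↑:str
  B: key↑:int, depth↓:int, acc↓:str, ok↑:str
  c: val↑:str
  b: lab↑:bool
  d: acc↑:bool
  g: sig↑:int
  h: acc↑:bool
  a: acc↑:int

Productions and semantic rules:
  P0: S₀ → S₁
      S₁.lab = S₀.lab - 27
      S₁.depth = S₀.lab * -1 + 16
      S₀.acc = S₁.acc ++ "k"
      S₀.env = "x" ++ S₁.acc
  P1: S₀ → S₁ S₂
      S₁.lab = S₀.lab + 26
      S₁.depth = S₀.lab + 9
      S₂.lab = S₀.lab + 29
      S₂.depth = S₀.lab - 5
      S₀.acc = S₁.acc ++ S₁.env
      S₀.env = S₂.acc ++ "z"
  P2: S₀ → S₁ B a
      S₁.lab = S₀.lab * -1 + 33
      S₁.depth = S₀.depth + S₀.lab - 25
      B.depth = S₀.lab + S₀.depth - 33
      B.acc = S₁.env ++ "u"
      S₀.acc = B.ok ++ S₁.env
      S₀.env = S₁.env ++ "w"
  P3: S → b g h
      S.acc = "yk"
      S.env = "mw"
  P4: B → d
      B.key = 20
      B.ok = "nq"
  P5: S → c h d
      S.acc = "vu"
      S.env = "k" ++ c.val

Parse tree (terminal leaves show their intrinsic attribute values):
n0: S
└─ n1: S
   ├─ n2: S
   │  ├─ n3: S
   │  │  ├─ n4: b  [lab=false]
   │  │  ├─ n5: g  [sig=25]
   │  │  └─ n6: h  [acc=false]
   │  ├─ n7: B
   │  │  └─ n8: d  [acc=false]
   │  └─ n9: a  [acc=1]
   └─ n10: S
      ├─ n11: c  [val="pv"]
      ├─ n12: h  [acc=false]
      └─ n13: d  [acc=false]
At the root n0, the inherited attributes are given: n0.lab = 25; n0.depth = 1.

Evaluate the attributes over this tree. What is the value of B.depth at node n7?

-2

1. n0.lab = 25  [given at root]
2. n0.depth = 1  [given at root]
3. n1.lab = -2  [S₀.lab - 27]
4. n1.depth = -9  [S₀.lab * -1 + 16]
5. n2.lab = 24  [S₀.lab + 26]
6. n2.depth = 7  [S₀.lab + 9]
7. n3.lab = 9  [S₀.lab * -1 + 33]
8. n3.depth = 6  [S₀.depth + S₀.lab - 25]
9. n4.lab = false  [terminal]
10. n5.sig = 25  [terminal]
11. n6.acc = false  [terminal]
12. n3.acc = "yk"  ["yk"]
13. n3.env = "mw"  ["mw"]
14. n7.depth = -2  [S₀.lab + S₀.depth - 33]
15. n7.acc = "mwu"  [S₁.env ++ "u"]
16. n8.acc = false  [terminal]
17. n7.key = 20  [20]
18. n7.ok = "nq"  ["nq"]
19. n9.acc = 1  [terminal]
20. n2.acc = "nqmw"  [B.ok ++ S₁.env]
21. n2.env = "mww"  [S₁.env ++ "w"]
22. n10.lab = 27  [S₀.lab + 29]
23. n10.depth = -7  [S₀.lab - 5]
24. n11.val = "pv"  [terminal]
25. n12.acc = false  [terminal]
26. n13.acc = false  [terminal]
27. n10.acc = "vu"  ["vu"]
28. n10.env = "kpv"  ["k" ++ c.val]
29. n1.acc = "nqmwmww"  [S₁.acc ++ S₁.env]
30. n1.env = "vuz"  [S₂.acc ++ "z"]
31. n0.acc = "nqmwmwwk"  [S₁.acc ++ "k"]
32. n0.env = "xnqmwmww"  ["x" ++ S₁.acc]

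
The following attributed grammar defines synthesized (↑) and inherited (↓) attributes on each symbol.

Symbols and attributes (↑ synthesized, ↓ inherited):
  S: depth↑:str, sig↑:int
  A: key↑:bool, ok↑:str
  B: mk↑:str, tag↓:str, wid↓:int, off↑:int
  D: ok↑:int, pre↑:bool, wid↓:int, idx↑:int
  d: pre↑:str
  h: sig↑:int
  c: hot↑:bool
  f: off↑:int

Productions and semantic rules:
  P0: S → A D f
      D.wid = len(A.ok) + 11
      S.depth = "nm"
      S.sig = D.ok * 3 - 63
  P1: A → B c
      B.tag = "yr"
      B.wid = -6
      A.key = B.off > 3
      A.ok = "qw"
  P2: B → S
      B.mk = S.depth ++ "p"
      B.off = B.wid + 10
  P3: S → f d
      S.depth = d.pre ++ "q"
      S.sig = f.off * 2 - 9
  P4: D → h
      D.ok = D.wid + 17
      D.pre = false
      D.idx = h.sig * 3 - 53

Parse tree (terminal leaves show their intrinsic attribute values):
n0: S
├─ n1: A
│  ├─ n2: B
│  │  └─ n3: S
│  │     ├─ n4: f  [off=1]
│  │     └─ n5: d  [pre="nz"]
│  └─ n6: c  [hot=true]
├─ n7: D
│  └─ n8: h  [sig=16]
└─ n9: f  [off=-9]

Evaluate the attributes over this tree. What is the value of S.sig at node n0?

1. n2.tag = "yr"  ["yr"]
2. n2.wid = -6  [-6]
3. n4.off = 1  [terminal]
4. n5.pre = "nz"  [terminal]
5. n3.depth = "nzq"  [d.pre ++ "q"]
6. n3.sig = -7  [f.off * 2 - 9]
7. n2.mk = "nzqp"  [S.depth ++ "p"]
8. n2.off = 4  [B.wid + 10]
9. n6.hot = true  [terminal]
10. n1.key = true  [B.off > 3]
11. n1.ok = "qw"  ["qw"]
12. n7.wid = 13  [len(A.ok) + 11]
13. n8.sig = 16  [terminal]
14. n7.ok = 30  [D.wid + 17]
15. n7.pre = false  [false]
16. n7.idx = -5  [h.sig * 3 - 53]
17. n9.off = -9  [terminal]
18. n0.depth = "nm"  ["nm"]
19. n0.sig = 27  [D.ok * 3 - 63]

27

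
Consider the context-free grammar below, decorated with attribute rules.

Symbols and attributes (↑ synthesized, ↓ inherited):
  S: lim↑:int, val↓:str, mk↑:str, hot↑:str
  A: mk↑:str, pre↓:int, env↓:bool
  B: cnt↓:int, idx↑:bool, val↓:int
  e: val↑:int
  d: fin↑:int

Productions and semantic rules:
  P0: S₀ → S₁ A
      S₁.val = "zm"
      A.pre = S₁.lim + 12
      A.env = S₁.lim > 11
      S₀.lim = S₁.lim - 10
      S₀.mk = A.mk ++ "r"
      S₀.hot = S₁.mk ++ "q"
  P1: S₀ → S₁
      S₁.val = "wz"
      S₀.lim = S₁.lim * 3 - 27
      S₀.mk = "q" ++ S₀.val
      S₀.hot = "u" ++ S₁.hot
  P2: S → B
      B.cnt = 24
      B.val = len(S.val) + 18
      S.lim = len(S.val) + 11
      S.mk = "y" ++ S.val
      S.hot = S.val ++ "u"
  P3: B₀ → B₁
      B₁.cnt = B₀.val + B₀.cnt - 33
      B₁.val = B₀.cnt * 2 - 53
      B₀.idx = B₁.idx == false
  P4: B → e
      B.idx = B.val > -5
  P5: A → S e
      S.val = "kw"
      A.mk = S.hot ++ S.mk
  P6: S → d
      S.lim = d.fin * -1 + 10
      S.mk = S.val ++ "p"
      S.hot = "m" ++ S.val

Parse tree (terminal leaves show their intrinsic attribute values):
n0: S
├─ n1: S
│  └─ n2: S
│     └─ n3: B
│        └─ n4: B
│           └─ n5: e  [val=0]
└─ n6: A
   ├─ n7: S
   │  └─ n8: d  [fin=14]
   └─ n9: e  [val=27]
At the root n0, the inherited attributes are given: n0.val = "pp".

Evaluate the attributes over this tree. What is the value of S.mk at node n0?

1. n0.val = "pp"  [given at root]
2. n1.val = "zm"  ["zm"]
3. n2.val = "wz"  ["wz"]
4. n3.cnt = 24  [24]
5. n3.val = 20  [len(S.val) + 18]
6. n4.cnt = 11  [B₀.val + B₀.cnt - 33]
7. n4.val = -5  [B₀.cnt * 2 - 53]
8. n5.val = 0  [terminal]
9. n4.idx = false  [B.val > -5]
10. n3.idx = true  [B₁.idx == false]
11. n2.lim = 13  [len(S.val) + 11]
12. n2.mk = "ywz"  ["y" ++ S.val]
13. n2.hot = "wzu"  [S.val ++ "u"]
14. n1.lim = 12  [S₁.lim * 3 - 27]
15. n1.mk = "qzm"  ["q" ++ S₀.val]
16. n1.hot = "uwzu"  ["u" ++ S₁.hot]
17. n6.pre = 24  [S₁.lim + 12]
18. n6.env = true  [S₁.lim > 11]
19. n7.val = "kw"  ["kw"]
20. n8.fin = 14  [terminal]
21. n7.lim = -4  [d.fin * -1 + 10]
22. n7.mk = "kwp"  [S.val ++ "p"]
23. n7.hot = "mkw"  ["m" ++ S.val]
24. n9.val = 27  [terminal]
25. n6.mk = "mkwkwp"  [S.hot ++ S.mk]
26. n0.lim = 2  [S₁.lim - 10]
27. n0.mk = "mkwkwpr"  [A.mk ++ "r"]
28. n0.hot = "qzmq"  [S₁.mk ++ "q"]

"mkwkwpr"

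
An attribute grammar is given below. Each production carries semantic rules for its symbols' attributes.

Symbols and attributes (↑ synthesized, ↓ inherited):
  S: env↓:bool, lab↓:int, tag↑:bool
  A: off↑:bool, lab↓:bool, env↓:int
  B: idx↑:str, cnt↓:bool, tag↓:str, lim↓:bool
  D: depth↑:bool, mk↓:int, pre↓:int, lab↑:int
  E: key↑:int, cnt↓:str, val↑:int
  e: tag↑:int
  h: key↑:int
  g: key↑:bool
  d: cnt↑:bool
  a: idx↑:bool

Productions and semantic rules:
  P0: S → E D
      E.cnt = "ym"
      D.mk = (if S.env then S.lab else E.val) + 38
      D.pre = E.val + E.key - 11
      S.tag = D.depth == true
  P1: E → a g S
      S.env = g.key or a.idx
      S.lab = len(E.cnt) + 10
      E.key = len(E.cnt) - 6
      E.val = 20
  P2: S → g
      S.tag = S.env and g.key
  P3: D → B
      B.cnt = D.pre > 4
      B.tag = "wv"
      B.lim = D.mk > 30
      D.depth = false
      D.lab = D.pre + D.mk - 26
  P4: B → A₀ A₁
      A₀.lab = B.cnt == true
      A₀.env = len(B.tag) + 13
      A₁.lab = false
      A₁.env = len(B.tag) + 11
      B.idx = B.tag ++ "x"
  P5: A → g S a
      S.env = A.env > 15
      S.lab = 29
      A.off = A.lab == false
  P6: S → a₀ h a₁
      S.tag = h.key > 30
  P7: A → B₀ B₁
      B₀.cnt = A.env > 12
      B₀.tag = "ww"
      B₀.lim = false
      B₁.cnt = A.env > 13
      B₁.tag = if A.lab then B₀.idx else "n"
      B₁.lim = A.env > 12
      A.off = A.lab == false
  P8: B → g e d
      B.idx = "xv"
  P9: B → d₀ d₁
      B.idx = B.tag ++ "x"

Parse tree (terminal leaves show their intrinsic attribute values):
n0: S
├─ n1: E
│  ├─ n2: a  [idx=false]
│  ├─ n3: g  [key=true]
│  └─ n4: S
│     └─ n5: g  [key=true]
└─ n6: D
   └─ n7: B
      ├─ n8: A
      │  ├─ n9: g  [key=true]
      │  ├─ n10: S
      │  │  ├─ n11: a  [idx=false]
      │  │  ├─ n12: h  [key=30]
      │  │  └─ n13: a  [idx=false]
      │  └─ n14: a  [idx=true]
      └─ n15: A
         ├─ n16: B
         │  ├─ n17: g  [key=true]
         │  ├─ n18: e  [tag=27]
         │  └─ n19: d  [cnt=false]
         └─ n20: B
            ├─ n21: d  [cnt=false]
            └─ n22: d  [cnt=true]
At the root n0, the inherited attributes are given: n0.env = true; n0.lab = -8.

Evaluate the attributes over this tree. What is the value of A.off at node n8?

1. n0.env = true  [given at root]
2. n0.lab = -8  [given at root]
3. n1.cnt = "ym"  ["ym"]
4. n2.idx = false  [terminal]
5. n3.key = true  [terminal]
6. n4.env = true  [g.key or a.idx]
7. n4.lab = 12  [len(E.cnt) + 10]
8. n5.key = true  [terminal]
9. n4.tag = true  [S.env and g.key]
10. n1.key = -4  [len(E.cnt) - 6]
11. n1.val = 20  [20]
12. n6.mk = 30  [(if S.env then S.lab else E.val) + 38]
13. n6.pre = 5  [E.val + E.key - 11]
14. n7.cnt = true  [D.pre > 4]
15. n7.tag = "wv"  ["wv"]
16. n7.lim = false  [D.mk > 30]
17. n8.lab = true  [B.cnt == true]
18. n8.env = 15  [len(B.tag) + 13]
19. n9.key = true  [terminal]
20. n10.env = false  [A.env > 15]
21. n10.lab = 29  [29]
22. n11.idx = false  [terminal]
23. n12.key = 30  [terminal]
24. n13.idx = false  [terminal]
25. n10.tag = false  [h.key > 30]
26. n14.idx = true  [terminal]
27. n8.off = false  [A.lab == false]
28. n15.lab = false  [false]
29. n15.env = 13  [len(B.tag) + 11]
30. n16.cnt = true  [A.env > 12]
31. n16.tag = "ww"  ["ww"]
32. n16.lim = false  [false]
33. n17.key = true  [terminal]
34. n18.tag = 27  [terminal]
35. n19.cnt = false  [terminal]
36. n16.idx = "xv"  ["xv"]
37. n20.cnt = false  [A.env > 13]
38. n20.tag = "n"  [if A.lab then B₀.idx else "n"]
39. n20.lim = true  [A.env > 12]
40. n21.cnt = false  [terminal]
41. n22.cnt = true  [terminal]
42. n20.idx = "nx"  [B.tag ++ "x"]
43. n15.off = true  [A.lab == false]
44. n7.idx = "wvx"  [B.tag ++ "x"]
45. n6.depth = false  [false]
46. n6.lab = 9  [D.pre + D.mk - 26]
47. n0.tag = false  [D.depth == true]

false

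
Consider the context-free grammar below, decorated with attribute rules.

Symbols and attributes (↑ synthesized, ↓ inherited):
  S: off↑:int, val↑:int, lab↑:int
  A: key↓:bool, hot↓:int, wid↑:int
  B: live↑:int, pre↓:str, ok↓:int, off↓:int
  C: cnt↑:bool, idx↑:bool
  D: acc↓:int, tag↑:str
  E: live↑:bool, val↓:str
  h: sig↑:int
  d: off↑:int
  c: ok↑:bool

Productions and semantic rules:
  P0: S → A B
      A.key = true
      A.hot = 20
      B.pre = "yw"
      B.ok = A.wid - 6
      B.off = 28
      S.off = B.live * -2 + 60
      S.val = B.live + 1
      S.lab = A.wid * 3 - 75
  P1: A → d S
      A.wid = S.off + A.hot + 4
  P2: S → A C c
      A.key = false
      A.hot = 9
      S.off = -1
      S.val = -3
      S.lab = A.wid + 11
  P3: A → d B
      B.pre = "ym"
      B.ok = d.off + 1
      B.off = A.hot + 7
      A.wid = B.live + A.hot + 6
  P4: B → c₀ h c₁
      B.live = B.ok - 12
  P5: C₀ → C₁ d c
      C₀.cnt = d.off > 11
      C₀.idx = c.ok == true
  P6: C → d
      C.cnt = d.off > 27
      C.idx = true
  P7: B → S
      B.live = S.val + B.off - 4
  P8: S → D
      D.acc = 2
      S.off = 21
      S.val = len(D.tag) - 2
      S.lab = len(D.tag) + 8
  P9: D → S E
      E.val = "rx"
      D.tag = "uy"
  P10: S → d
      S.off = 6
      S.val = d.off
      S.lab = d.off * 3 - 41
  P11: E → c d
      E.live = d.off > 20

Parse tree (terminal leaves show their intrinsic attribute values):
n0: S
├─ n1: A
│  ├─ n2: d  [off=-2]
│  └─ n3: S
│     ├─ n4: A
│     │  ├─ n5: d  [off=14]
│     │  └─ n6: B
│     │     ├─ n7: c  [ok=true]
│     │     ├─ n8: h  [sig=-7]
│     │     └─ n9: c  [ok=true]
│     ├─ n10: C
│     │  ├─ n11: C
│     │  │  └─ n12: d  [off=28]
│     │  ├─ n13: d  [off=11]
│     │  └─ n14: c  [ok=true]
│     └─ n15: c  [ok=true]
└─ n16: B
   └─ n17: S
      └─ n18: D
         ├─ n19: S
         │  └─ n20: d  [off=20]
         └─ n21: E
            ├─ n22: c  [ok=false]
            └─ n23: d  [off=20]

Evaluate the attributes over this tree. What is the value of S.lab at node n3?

29

1. n1.key = true  [true]
2. n1.hot = 20  [20]
3. n2.off = -2  [terminal]
4. n4.key = false  [false]
5. n4.hot = 9  [9]
6. n5.off = 14  [terminal]
7. n6.pre = "ym"  ["ym"]
8. n6.ok = 15  [d.off + 1]
9. n6.off = 16  [A.hot + 7]
10. n7.ok = true  [terminal]
11. n8.sig = -7  [terminal]
12. n9.ok = true  [terminal]
13. n6.live = 3  [B.ok - 12]
14. n4.wid = 18  [B.live + A.hot + 6]
15. n12.off = 28  [terminal]
16. n11.cnt = true  [d.off > 27]
17. n11.idx = true  [true]
18. n13.off = 11  [terminal]
19. n14.ok = true  [terminal]
20. n10.cnt = false  [d.off > 11]
21. n10.idx = true  [c.ok == true]
22. n15.ok = true  [terminal]
23. n3.off = -1  [-1]
24. n3.val = -3  [-3]
25. n3.lab = 29  [A.wid + 11]
26. n1.wid = 23  [S.off + A.hot + 4]
27. n16.pre = "yw"  ["yw"]
28. n16.ok = 17  [A.wid - 6]
29. n16.off = 28  [28]
30. n18.acc = 2  [2]
31. n20.off = 20  [terminal]
32. n19.off = 6  [6]
33. n19.val = 20  [d.off]
34. n19.lab = 19  [d.off * 3 - 41]
35. n21.val = "rx"  ["rx"]
36. n22.ok = false  [terminal]
37. n23.off = 20  [terminal]
38. n21.live = false  [d.off > 20]
39. n18.tag = "uy"  ["uy"]
40. n17.off = 21  [21]
41. n17.val = 0  [len(D.tag) - 2]
42. n17.lab = 10  [len(D.tag) + 8]
43. n16.live = 24  [S.val + B.off - 4]
44. n0.off = 12  [B.live * -2 + 60]
45. n0.val = 25  [B.live + 1]
46. n0.lab = -6  [A.wid * 3 - 75]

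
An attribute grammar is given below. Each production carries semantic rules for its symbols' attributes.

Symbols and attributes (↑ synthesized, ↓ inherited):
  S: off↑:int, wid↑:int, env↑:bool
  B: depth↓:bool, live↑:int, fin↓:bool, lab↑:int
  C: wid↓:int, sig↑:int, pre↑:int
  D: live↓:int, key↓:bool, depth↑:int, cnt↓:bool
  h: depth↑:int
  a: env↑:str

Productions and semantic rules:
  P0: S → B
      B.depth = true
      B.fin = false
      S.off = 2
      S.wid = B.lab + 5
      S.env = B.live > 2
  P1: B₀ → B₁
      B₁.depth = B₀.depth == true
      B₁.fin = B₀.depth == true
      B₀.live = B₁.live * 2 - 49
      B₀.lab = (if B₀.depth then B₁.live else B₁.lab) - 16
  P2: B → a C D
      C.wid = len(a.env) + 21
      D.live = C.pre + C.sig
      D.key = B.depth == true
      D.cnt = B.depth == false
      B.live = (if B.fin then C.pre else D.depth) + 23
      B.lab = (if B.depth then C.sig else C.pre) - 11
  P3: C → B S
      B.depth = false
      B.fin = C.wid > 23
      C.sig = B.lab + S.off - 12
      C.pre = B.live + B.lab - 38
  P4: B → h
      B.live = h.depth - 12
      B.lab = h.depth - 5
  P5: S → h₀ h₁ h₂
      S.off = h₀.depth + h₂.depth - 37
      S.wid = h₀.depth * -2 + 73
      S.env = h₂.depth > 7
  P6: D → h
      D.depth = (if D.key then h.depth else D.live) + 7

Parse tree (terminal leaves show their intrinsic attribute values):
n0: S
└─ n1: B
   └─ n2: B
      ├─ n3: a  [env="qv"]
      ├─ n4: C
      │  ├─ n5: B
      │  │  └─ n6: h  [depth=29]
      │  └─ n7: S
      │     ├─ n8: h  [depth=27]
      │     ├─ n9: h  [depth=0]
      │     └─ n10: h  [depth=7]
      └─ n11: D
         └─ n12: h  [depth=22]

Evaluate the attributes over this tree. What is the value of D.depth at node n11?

29

1. n1.depth = true  [true]
2. n1.fin = false  [false]
3. n2.depth = true  [B₀.depth == true]
4. n2.fin = true  [B₀.depth == true]
5. n3.env = "qv"  [terminal]
6. n4.wid = 23  [len(a.env) + 21]
7. n5.depth = false  [false]
8. n5.fin = false  [C.wid > 23]
9. n6.depth = 29  [terminal]
10. n5.live = 17  [h.depth - 12]
11. n5.lab = 24  [h.depth - 5]
12. n8.depth = 27  [terminal]
13. n9.depth = 0  [terminal]
14. n10.depth = 7  [terminal]
15. n7.off = -3  [h₀.depth + h₂.depth - 37]
16. n7.wid = 19  [h₀.depth * -2 + 73]
17. n7.env = false  [h₂.depth > 7]
18. n4.sig = 9  [B.lab + S.off - 12]
19. n4.pre = 3  [B.live + B.lab - 38]
20. n11.live = 12  [C.pre + C.sig]
21. n11.key = true  [B.depth == true]
22. n11.cnt = false  [B.depth == false]
23. n12.depth = 22  [terminal]
24. n11.depth = 29  [(if D.key then h.depth else D.live) + 7]
25. n2.live = 26  [(if B.fin then C.pre else D.depth) + 23]
26. n2.lab = -2  [(if B.depth then C.sig else C.pre) - 11]
27. n1.live = 3  [B₁.live * 2 - 49]
28. n1.lab = 10  [(if B₀.depth then B₁.live else B₁.lab) - 16]
29. n0.off = 2  [2]
30. n0.wid = 15  [B.lab + 5]
31. n0.env = true  [B.live > 2]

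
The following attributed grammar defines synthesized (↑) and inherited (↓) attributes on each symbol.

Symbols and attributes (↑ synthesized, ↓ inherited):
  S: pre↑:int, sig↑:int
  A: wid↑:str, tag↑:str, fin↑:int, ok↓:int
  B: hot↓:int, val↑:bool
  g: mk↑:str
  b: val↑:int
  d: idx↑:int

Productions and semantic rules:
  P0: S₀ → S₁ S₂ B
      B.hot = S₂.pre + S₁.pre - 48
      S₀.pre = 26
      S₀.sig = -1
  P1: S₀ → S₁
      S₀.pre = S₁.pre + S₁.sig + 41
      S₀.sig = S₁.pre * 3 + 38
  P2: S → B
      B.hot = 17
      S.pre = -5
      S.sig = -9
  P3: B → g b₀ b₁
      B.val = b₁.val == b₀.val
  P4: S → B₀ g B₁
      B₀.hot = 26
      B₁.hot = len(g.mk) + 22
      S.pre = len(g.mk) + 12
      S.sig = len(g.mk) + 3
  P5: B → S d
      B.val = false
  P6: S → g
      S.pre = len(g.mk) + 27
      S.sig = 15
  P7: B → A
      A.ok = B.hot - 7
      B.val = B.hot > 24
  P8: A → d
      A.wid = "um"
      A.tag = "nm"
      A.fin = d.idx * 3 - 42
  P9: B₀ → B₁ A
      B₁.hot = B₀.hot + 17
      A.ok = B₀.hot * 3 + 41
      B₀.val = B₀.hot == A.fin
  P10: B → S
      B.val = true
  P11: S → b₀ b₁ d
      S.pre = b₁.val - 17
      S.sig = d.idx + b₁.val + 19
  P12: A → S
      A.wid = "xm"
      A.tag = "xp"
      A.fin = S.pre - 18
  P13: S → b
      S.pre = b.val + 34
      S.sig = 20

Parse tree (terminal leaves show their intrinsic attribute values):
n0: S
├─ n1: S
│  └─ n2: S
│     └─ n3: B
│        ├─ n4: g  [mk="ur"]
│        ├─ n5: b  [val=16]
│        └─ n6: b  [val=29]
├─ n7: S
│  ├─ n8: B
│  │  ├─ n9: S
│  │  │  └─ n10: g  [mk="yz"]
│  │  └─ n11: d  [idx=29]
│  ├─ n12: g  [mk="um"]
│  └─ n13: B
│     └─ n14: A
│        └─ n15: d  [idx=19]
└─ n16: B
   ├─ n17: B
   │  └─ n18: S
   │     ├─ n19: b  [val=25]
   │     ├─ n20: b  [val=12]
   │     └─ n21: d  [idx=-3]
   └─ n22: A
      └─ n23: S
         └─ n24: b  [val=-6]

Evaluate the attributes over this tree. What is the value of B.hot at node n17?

10

1. n3.hot = 17  [17]
2. n4.mk = "ur"  [terminal]
3. n5.val = 16  [terminal]
4. n6.val = 29  [terminal]
5. n3.val = false  [b₁.val == b₀.val]
6. n2.pre = -5  [-5]
7. n2.sig = -9  [-9]
8. n1.pre = 27  [S₁.pre + S₁.sig + 41]
9. n1.sig = 23  [S₁.pre * 3 + 38]
10. n8.hot = 26  [26]
11. n10.mk = "yz"  [terminal]
12. n9.pre = 29  [len(g.mk) + 27]
13. n9.sig = 15  [15]
14. n11.idx = 29  [terminal]
15. n8.val = false  [false]
16. n12.mk = "um"  [terminal]
17. n13.hot = 24  [len(g.mk) + 22]
18. n14.ok = 17  [B.hot - 7]
19. n15.idx = 19  [terminal]
20. n14.wid = "um"  ["um"]
21. n14.tag = "nm"  ["nm"]
22. n14.fin = 15  [d.idx * 3 - 42]
23. n13.val = false  [B.hot > 24]
24. n7.pre = 14  [len(g.mk) + 12]
25. n7.sig = 5  [len(g.mk) + 3]
26. n16.hot = -7  [S₂.pre + S₁.pre - 48]
27. n17.hot = 10  [B₀.hot + 17]
28. n19.val = 25  [terminal]
29. n20.val = 12  [terminal]
30. n21.idx = -3  [terminal]
31. n18.pre = -5  [b₁.val - 17]
32. n18.sig = 28  [d.idx + b₁.val + 19]
33. n17.val = true  [true]
34. n22.ok = 20  [B₀.hot * 3 + 41]
35. n24.val = -6  [terminal]
36. n23.pre = 28  [b.val + 34]
37. n23.sig = 20  [20]
38. n22.wid = "xm"  ["xm"]
39. n22.tag = "xp"  ["xp"]
40. n22.fin = 10  [S.pre - 18]
41. n16.val = false  [B₀.hot == A.fin]
42. n0.pre = 26  [26]
43. n0.sig = -1  [-1]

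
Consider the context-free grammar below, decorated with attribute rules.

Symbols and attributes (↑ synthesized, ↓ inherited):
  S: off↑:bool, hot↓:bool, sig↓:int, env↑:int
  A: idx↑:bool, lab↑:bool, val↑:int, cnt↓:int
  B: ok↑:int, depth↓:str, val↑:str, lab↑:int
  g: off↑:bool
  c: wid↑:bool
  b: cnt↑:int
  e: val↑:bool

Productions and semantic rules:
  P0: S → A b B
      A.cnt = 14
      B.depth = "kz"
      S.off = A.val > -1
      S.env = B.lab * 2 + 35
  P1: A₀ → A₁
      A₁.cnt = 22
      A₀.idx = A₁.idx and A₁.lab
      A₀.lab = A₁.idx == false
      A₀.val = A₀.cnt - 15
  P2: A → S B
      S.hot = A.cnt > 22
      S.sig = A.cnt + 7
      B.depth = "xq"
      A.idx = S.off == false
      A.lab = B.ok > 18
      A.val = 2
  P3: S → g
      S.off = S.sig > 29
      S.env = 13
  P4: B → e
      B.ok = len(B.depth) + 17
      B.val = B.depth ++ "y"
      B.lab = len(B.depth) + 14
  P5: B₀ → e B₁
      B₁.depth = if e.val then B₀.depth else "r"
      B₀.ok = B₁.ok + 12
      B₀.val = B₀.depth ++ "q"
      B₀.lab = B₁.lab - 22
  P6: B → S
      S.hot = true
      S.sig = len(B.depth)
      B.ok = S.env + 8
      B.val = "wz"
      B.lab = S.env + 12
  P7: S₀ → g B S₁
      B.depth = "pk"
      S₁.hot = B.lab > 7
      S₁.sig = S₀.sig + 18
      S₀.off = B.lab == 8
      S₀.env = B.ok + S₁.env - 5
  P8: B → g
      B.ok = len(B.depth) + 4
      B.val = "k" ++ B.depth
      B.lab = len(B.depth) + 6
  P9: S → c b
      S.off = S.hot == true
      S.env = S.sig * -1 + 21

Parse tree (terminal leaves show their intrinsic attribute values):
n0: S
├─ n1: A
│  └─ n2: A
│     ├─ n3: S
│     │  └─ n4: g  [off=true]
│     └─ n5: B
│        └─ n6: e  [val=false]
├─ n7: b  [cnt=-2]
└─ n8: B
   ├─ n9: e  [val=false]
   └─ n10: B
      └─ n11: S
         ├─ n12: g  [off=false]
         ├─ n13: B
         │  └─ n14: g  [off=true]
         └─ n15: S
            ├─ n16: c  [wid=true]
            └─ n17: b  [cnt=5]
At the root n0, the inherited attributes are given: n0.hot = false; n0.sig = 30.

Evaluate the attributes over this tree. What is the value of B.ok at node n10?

11

1. n0.hot = false  [given at root]
2. n0.sig = 30  [given at root]
3. n1.cnt = 14  [14]
4. n2.cnt = 22  [22]
5. n3.hot = false  [A.cnt > 22]
6. n3.sig = 29  [A.cnt + 7]
7. n4.off = true  [terminal]
8. n3.off = false  [S.sig > 29]
9. n3.env = 13  [13]
10. n5.depth = "xq"  ["xq"]
11. n6.val = false  [terminal]
12. n5.ok = 19  [len(B.depth) + 17]
13. n5.val = "xqy"  [B.depth ++ "y"]
14. n5.lab = 16  [len(B.depth) + 14]
15. n2.idx = true  [S.off == false]
16. n2.lab = true  [B.ok > 18]
17. n2.val = 2  [2]
18. n1.idx = true  [A₁.idx and A₁.lab]
19. n1.lab = false  [A₁.idx == false]
20. n1.val = -1  [A₀.cnt - 15]
21. n7.cnt = -2  [terminal]
22. n8.depth = "kz"  ["kz"]
23. n9.val = false  [terminal]
24. n10.depth = "r"  [if e.val then B₀.depth else "r"]
25. n11.hot = true  [true]
26. n11.sig = 1  [len(B.depth)]
27. n12.off = false  [terminal]
28. n13.depth = "pk"  ["pk"]
29. n14.off = true  [terminal]
30. n13.ok = 6  [len(B.depth) + 4]
31. n13.val = "kpk"  ["k" ++ B.depth]
32. n13.lab = 8  [len(B.depth) + 6]
33. n15.hot = true  [B.lab > 7]
34. n15.sig = 19  [S₀.sig + 18]
35. n16.wid = true  [terminal]
36. n17.cnt = 5  [terminal]
37. n15.off = true  [S.hot == true]
38. n15.env = 2  [S.sig * -1 + 21]
39. n11.off = true  [B.lab == 8]
40. n11.env = 3  [B.ok + S₁.env - 5]
41. n10.ok = 11  [S.env + 8]
42. n10.val = "wz"  ["wz"]
43. n10.lab = 15  [S.env + 12]
44. n8.ok = 23  [B₁.ok + 12]
45. n8.val = "kzq"  [B₀.depth ++ "q"]
46. n8.lab = -7  [B₁.lab - 22]
47. n0.off = false  [A.val > -1]
48. n0.env = 21  [B.lab * 2 + 35]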